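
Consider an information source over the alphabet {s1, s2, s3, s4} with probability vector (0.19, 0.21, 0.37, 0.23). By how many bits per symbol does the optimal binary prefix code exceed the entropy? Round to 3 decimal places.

0.054 bits

Entropy H = −Σ p log₂ p ≈ 1.9464 bits.
Huffman merges: 19/100+21/100→2/5; 23/100+37/100→3/5; 2/5+3/5→1. L = 2 ≈ 2.0000.
L − H = 2.0000 − 1.9464 = 0.054 bits.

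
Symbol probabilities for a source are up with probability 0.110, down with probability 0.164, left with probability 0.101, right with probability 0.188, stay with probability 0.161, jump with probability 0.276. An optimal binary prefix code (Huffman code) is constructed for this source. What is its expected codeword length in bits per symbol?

Repeatedly combine the two least-probable nodes; the expected code length is the sum of the merged weights.
merge 101/1000 + 11/100 → 211/1000
merge 161/1000 + 41/250 → 13/40
merge 47/250 + 211/1000 → 399/1000
merge 69/250 + 13/40 → 601/1000
merge 399/1000 + 601/1000 → 1
L = 211/1000 + 13/40 + 399/1000 + 601/1000 + 1 = 317/125 = 2.536 bits/symbol.

2.536 bits/symbol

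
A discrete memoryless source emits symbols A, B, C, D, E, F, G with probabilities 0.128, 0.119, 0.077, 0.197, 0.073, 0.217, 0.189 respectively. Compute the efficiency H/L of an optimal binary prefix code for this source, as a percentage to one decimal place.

98.7%

Entropy H = −Σ p log₂ p ≈ 2.6998 bits.
Huffman merges: 73/1000+77/1000→3/20; 119/1000+16/125→247/1000; 3/20+189/1000→339/1000; 197/1000+217/1000→207/500; 247/1000+339/1000→293/500; 207/500+293/500→1. L = 342/125 ≈ 2.7360.
Efficiency = H/L = 2.6998/2.7360 = 98.7%.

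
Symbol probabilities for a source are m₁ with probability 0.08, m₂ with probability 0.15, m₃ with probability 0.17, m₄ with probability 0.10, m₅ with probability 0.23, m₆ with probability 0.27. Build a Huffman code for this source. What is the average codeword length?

Repeatedly combine the two least-probable nodes; the expected code length is the sum of the merged weights.
merge 2/25 + 1/10 → 9/50
merge 3/20 + 17/100 → 8/25
merge 9/50 + 23/100 → 41/100
merge 27/100 + 8/25 → 59/100
merge 41/100 + 59/100 → 1
L = 9/50 + 8/25 + 41/100 + 59/100 + 1 = 5/2 = 2.5 bits/symbol.

2.5 bits/symbol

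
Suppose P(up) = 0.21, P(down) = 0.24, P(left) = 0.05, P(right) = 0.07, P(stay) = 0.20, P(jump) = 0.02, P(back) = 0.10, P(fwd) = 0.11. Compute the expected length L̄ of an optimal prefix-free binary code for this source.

2.76 bits/symbol

Repeatedly combine the two least-probable nodes; the expected code length is the sum of the merged weights.
merge 1/50 + 1/20 → 7/100
merge 7/100 + 7/100 → 7/50
merge 1/10 + 11/100 → 21/100
merge 7/50 + 1/5 → 17/50
merge 21/100 + 21/100 → 21/50
merge 6/25 + 17/50 → 29/50
merge 21/50 + 29/50 → 1
L = 7/100 + 7/50 + 21/100 + 17/50 + 21/50 + 29/50 + 1 = 69/25 = 2.76 bits/symbol.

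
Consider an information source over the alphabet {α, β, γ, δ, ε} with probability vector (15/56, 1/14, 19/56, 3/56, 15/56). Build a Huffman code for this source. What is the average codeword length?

2.125 bits/symbol

Repeatedly combine the two least-probable nodes; the expected code length is the sum of the merged weights.
merge 3/56 + 1/14 → 1/8
merge 1/8 + 15/56 → 11/28
merge 15/56 + 19/56 → 17/28
merge 11/28 + 17/28 → 1
L = 1/8 + 11/28 + 17/28 + 1 = 17/8 = 2.125 bits/symbol.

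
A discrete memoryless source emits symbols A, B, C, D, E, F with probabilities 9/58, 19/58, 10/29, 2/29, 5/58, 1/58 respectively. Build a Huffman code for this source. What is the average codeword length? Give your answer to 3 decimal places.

Repeatedly combine the two least-probable nodes; the expected code length is the sum of the merged weights.
merge 1/58 + 2/29 → 5/58
merge 5/58 + 5/58 → 5/29
merge 9/58 + 5/29 → 19/58
merge 19/58 + 19/58 → 19/29
merge 10/29 + 19/29 → 1
L = 5/58 + 5/29 + 19/58 + 19/29 + 1 = 65/29 ≈ 2.241 bits/symbol.

2.241 bits/symbol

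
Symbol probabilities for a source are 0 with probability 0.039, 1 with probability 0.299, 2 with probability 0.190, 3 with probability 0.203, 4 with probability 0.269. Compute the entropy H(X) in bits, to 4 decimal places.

H = −Σ pᵢ log₂ pᵢ.
−0.039·log₂(0.039) = 0.1825
−0.299·log₂(0.299) = 0.5208
−0.190·log₂(0.190) = 0.4552
−0.203·log₂(0.203) = 0.4670
−0.269·log₂(0.269) = 0.5096
Sum ≈ 2.1351 → 2.1351 bits.

2.1351 bits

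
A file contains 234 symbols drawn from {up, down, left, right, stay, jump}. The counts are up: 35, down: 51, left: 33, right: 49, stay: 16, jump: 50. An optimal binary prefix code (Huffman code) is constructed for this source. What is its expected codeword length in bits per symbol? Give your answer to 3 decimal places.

Probabilities are the counts divided by 234.
Repeatedly combine the two least-probable nodes; the expected code length is the sum of the merged weights.
merge 8/117 + 11/78 → 49/234
merge 35/234 + 49/234 → 14/39
merge 49/234 + 25/117 → 11/26
merge 17/78 + 14/39 → 15/26
merge 11/26 + 15/26 → 1
L = 49/234 + 14/39 + 11/26 + 15/26 + 1 = 601/234 ≈ 2.568 bits/symbol.

2.568 bits/symbol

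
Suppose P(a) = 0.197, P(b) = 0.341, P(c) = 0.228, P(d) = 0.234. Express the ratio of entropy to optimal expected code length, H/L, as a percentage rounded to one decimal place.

Entropy H = −Σ p log₂ p ≈ 1.9676 bits.
Huffman merges: 197/1000+57/250→17/40; 117/500+341/1000→23/40; 17/40+23/40→1. L = 2 ≈ 2.0000.
Efficiency = H/L = 1.9676/2.0000 = 98.4%.

98.4%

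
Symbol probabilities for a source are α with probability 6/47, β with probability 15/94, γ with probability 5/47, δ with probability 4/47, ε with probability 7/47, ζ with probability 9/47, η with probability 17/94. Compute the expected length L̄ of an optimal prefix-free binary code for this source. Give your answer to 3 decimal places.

2.809 bits/symbol

Repeatedly combine the two least-probable nodes; the expected code length is the sum of the merged weights.
merge 4/47 + 5/47 → 9/47
merge 6/47 + 7/47 → 13/47
merge 15/94 + 17/94 → 16/47
merge 9/47 + 9/47 → 18/47
merge 13/47 + 16/47 → 29/47
merge 18/47 + 29/47 → 1
L = 9/47 + 13/47 + 16/47 + 18/47 + 29/47 + 1 = 132/47 ≈ 2.809 bits/symbol.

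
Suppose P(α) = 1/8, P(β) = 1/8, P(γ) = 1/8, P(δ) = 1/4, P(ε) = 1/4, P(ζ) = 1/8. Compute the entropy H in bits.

Each probability is a power of 1/2, so log₂(1/p) is an integer.
H = Σ p·log₂(1/p) = 1/8·3 + 1/8·3 + 1/8·3 + 1/4·2 + 1/4·2 + 1/8·3 = 2.5 bits.

2.5 bits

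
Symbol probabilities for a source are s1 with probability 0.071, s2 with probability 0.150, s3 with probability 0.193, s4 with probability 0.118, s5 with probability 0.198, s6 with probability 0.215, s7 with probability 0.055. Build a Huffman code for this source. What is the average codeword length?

Repeatedly combine the two least-probable nodes; the expected code length is the sum of the merged weights.
merge 11/200 + 71/1000 → 63/500
merge 59/500 + 63/500 → 61/250
merge 3/20 + 193/1000 → 343/1000
merge 99/500 + 43/200 → 413/1000
merge 61/250 + 343/1000 → 587/1000
merge 413/1000 + 587/1000 → 1
L = 63/500 + 61/250 + 343/1000 + 413/1000 + 587/1000 + 1 = 2713/1000 = 2.713 bits/symbol.

2.713 bits/symbol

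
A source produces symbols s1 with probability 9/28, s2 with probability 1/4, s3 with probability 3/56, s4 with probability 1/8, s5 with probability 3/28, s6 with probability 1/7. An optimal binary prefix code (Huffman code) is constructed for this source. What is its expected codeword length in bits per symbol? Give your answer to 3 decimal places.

Repeatedly combine the two least-probable nodes; the expected code length is the sum of the merged weights.
merge 3/56 + 3/28 → 9/56
merge 1/8 + 1/7 → 15/56
merge 9/56 + 1/4 → 23/56
merge 15/56 + 9/28 → 33/56
merge 23/56 + 33/56 → 1
L = 9/56 + 15/56 + 23/56 + 33/56 + 1 = 17/7 ≈ 2.429 bits/symbol.

2.429 bits/symbol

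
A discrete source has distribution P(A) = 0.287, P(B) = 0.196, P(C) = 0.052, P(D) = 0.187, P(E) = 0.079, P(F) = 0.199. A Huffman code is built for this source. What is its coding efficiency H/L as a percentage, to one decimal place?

Entropy H = −Σ p log₂ p ≈ 2.4046 bits.
Huffman merges: 13/250+79/1000→131/1000; 131/1000+187/1000→159/500; 49/250+199/1000→79/200; 287/1000+159/500→121/200; 79/200+121/200→1. L = 2449/1000 ≈ 2.4490.
Efficiency = H/L = 2.4046/2.4490 = 98.2%.

98.2%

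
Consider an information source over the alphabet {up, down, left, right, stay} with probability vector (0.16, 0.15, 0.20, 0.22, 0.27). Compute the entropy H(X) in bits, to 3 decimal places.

2.289 bits

H = −Σ pᵢ log₂ pᵢ.
−0.16·log₂(0.16) = 0.4230
−0.15·log₂(0.15) = 0.4105
−0.20·log₂(0.20) = 0.4644
−0.22·log₂(0.22) = 0.4806
−0.27·log₂(0.27) = 0.5100
Sum ≈ 2.2885 → 2.289 bits.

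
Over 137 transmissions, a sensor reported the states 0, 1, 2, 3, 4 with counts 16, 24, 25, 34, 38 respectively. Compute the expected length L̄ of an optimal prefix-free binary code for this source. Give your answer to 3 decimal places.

Probabilities are the counts divided by 137.
Repeatedly combine the two least-probable nodes; the expected code length is the sum of the merged weights.
merge 16/137 + 24/137 → 40/137
merge 25/137 + 34/137 → 59/137
merge 38/137 + 40/137 → 78/137
merge 59/137 + 78/137 → 1
L = 40/137 + 59/137 + 78/137 + 1 = 314/137 ≈ 2.292 bits/symbol.

2.292 bits/symbol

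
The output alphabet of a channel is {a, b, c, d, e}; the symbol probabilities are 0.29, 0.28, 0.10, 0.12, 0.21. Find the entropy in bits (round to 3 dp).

2.204 bits

H = −Σ pᵢ log₂ pᵢ.
−0.29·log₂(0.29) = 0.5179
−0.28·log₂(0.28) = 0.5142
−0.10·log₂(0.10) = 0.3322
−0.12·log₂(0.12) = 0.3671
−0.21·log₂(0.21) = 0.4728
Sum ≈ 2.2042 → 2.204 bits.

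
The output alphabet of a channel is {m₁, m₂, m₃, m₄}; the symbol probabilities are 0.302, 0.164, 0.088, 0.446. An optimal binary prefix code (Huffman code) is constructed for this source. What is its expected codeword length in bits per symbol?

Repeatedly combine the two least-probable nodes; the expected code length is the sum of the merged weights.
merge 11/125 + 41/250 → 63/250
merge 63/250 + 151/500 → 277/500
merge 223/500 + 277/500 → 1
L = 63/250 + 277/500 + 1 = 903/500 = 1.806 bits/symbol.

1.806 bits/symbol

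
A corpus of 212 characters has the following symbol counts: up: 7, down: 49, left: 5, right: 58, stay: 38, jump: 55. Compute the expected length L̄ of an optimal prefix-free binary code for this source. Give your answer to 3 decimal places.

2.292 bits/symbol

Probabilities are the counts divided by 212.
Repeatedly combine the two least-probable nodes; the expected code length is the sum of the merged weights.
merge 5/212 + 7/212 → 3/53
merge 3/53 + 19/106 → 25/106
merge 49/212 + 25/106 → 99/212
merge 55/212 + 29/106 → 113/212
merge 99/212 + 113/212 → 1
L = 3/53 + 25/106 + 99/212 + 113/212 + 1 = 243/106 ≈ 2.292 bits/symbol.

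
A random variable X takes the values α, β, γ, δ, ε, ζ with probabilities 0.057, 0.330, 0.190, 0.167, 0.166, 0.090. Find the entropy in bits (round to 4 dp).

H = −Σ pᵢ log₂ pᵢ.
−0.057·log₂(0.057) = 0.2356
−0.330·log₂(0.330) = 0.5278
−0.190·log₂(0.190) = 0.4552
−0.167·log₂(0.167) = 0.4312
−0.166·log₂(0.166) = 0.4301
−0.090·log₂(0.090) = 0.3127
Sum ≈ 2.3925 → 2.3925 bits.

2.3925 bits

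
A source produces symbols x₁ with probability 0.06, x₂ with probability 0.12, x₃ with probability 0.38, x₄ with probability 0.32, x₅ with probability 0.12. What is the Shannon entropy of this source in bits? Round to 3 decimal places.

H = −Σ pᵢ log₂ pᵢ.
−0.06·log₂(0.06) = 0.2435
−0.12·log₂(0.12) = 0.3671
−0.38·log₂(0.38) = 0.5305
−0.32·log₂(0.32) = 0.5260
−0.12·log₂(0.12) = 0.3671
Sum ≈ 2.0342 → 2.034 bits.

2.034 bits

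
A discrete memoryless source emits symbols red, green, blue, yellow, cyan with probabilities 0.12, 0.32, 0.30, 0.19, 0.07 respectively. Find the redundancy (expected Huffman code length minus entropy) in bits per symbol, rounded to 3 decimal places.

Entropy H = −Σ p log₂ p ≈ 2.1380 bits.
Huffman merges: 7/100+3/25→19/100; 19/100+19/100→19/50; 3/10+8/25→31/50; 19/50+31/50→1. L = 219/100 ≈ 2.1900.
L − H = 2.1900 − 2.1380 = 0.052 bits.

0.052 bits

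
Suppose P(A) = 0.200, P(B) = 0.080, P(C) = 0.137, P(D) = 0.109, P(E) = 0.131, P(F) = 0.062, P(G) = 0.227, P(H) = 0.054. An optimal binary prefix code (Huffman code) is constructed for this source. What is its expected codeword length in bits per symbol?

2.878 bits/symbol

Repeatedly combine the two least-probable nodes; the expected code length is the sum of the merged weights.
merge 27/500 + 31/500 → 29/250
merge 2/25 + 109/1000 → 189/1000
merge 29/250 + 131/1000 → 247/1000
merge 137/1000 + 189/1000 → 163/500
merge 1/5 + 227/1000 → 427/1000
merge 247/1000 + 163/500 → 573/1000
merge 427/1000 + 573/1000 → 1
L = 29/250 + 189/1000 + 247/1000 + 163/500 + 427/1000 + 573/1000 + 1 = 1439/500 = 2.878 bits/symbol.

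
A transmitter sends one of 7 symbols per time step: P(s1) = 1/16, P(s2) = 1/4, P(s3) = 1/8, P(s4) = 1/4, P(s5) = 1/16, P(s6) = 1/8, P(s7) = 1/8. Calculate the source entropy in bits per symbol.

2.625 bits

Each probability is a power of 1/2, so log₂(1/p) is an integer.
H = Σ p·log₂(1/p) = 1/16·4 + 1/4·2 + 1/8·3 + 1/4·2 + 1/16·4 + 1/8·3 + 1/8·3 = 2.625 bits.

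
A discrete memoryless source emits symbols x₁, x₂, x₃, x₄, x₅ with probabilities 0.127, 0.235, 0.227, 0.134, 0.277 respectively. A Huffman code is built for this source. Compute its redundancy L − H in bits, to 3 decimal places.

Entropy H = −Σ p log₂ p ≈ 2.2563 bits.
Huffman merges: 127/1000+67/500→261/1000; 227/1000+47/200→231/500; 261/1000+277/1000→269/500; 231/500+269/500→1. L = 2261/1000 ≈ 2.2610.
L − H = 2.2610 − 2.2563 = 0.005 bits.

0.005 bits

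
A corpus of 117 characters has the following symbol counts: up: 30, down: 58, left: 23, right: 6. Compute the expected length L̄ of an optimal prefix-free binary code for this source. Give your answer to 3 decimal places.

Probabilities are the counts divided by 117.
Repeatedly combine the two least-probable nodes; the expected code length is the sum of the merged weights.
merge 2/39 + 23/117 → 29/117
merge 29/117 + 10/39 → 59/117
merge 58/117 + 59/117 → 1
L = 29/117 + 59/117 + 1 = 205/117 ≈ 1.752 bits/symbol.

1.752 bits/symbol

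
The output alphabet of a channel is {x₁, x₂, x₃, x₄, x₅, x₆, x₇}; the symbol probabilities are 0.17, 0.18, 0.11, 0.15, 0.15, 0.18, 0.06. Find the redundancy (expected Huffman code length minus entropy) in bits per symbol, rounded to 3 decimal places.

Entropy H = −Σ p log₂ p ≈ 2.7401 bits.
Huffman merges: 3/50+11/100→17/100; 3/20+3/20→3/10; 17/100+17/100→17/50; 9/50+9/50→9/25; 3/10+17/50→16/25; 9/25+16/25→1. L = 281/100 ≈ 2.8100.
L − H = 2.8100 − 2.7401 = 0.070 bits.

0.070 bits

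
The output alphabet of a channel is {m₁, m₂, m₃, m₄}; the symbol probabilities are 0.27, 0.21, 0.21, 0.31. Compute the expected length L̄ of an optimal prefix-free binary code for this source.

Repeatedly combine the two least-probable nodes; the expected code length is the sum of the merged weights.
merge 21/100 + 21/100 → 21/50
merge 27/100 + 31/100 → 29/50
merge 21/50 + 29/50 → 1
L = 21/50 + 29/50 + 1 = 2 bits/symbol.

2 bits/symbol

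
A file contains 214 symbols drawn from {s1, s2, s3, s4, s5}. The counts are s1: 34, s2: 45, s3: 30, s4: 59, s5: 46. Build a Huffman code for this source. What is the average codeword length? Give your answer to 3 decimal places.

2.299 bits/symbol

Probabilities are the counts divided by 214.
Repeatedly combine the two least-probable nodes; the expected code length is the sum of the merged weights.
merge 15/107 + 17/107 → 32/107
merge 45/214 + 23/107 → 91/214
merge 59/214 + 32/107 → 123/214
merge 91/214 + 123/214 → 1
L = 32/107 + 91/214 + 123/214 + 1 = 246/107 ≈ 2.299 bits/symbol.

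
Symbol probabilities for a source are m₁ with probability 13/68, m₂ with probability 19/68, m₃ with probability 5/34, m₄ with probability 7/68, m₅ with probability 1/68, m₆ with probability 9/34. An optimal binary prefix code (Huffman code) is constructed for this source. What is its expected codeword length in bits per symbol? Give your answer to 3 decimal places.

2.382 bits/symbol

Repeatedly combine the two least-probable nodes; the expected code length is the sum of the merged weights.
merge 1/68 + 7/68 → 2/17
merge 2/17 + 5/34 → 9/34
merge 13/68 + 9/34 → 31/68
merge 9/34 + 19/68 → 37/68
merge 31/68 + 37/68 → 1
L = 2/17 + 9/34 + 31/68 + 37/68 + 1 = 81/34 ≈ 2.382 bits/symbol.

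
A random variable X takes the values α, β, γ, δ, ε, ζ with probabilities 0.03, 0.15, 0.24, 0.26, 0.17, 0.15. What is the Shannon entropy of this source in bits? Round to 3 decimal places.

2.407 bits

H = −Σ pᵢ log₂ pᵢ.
−0.03·log₂(0.03) = 0.1518
−0.15·log₂(0.15) = 0.4105
−0.24·log₂(0.24) = 0.4941
−0.26·log₂(0.26) = 0.5053
−0.17·log₂(0.17) = 0.4346
−0.15·log₂(0.15) = 0.4105
Sum ≈ 2.4069 → 2.407 bits.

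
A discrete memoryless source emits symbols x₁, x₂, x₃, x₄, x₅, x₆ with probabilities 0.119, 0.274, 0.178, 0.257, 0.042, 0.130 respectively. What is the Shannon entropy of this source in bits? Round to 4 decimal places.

H = −Σ pᵢ log₂ pᵢ.
−0.119·log₂(0.119) = 0.3654
−0.274·log₂(0.274) = 0.5118
−0.178·log₂(0.178) = 0.4432
−0.257·log₂(0.257) = 0.5038
−0.042·log₂(0.042) = 0.1921
−0.130·log₂(0.130) = 0.3826
Sum ≈ 2.3989 → 2.3989 bits.

2.3989 bits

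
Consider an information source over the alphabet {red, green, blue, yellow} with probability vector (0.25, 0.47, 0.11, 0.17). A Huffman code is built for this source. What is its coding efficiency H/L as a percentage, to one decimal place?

Entropy H = −Σ p log₂ p ≈ 1.7968 bits.
Huffman merges: 11/100+17/100→7/25; 1/4+7/25→53/100; 47/100+53/100→1. L = 181/100 ≈ 1.8100.
Efficiency = H/L = 1.7968/1.8100 = 99.3%.

99.3%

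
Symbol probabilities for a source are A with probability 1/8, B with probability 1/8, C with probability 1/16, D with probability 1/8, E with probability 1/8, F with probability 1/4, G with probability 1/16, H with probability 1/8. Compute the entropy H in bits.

Each probability is a power of 1/2, so log₂(1/p) is an integer.
H = Σ p·log₂(1/p) = 1/8·3 + 1/8·3 + 1/16·4 + 1/8·3 + 1/8·3 + 1/4·2 + 1/16·4 + 1/8·3 = 2.875 bits.

2.875 bits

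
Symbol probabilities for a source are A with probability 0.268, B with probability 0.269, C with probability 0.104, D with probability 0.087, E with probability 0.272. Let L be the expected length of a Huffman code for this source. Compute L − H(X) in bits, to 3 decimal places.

Entropy H = −Σ p log₂ p ≈ 2.1757 bits.
Huffman merges: 87/1000+13/125→191/1000; 191/1000+67/250→459/1000; 269/1000+34/125→541/1000; 459/1000+541/1000→1. L = 2191/1000 ≈ 2.1910.
L − H = 2.1910 − 2.1757 = 0.015 bits.

0.015 bits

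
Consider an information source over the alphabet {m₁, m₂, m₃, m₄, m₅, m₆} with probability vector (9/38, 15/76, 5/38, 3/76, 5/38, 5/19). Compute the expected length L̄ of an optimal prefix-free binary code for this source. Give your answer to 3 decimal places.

2.474 bits/symbol

Repeatedly combine the two least-probable nodes; the expected code length is the sum of the merged weights.
merge 3/76 + 5/38 → 13/76
merge 5/38 + 13/76 → 23/76
merge 15/76 + 9/38 → 33/76
merge 5/19 + 23/76 → 43/76
merge 33/76 + 43/76 → 1
L = 13/76 + 23/76 + 33/76 + 43/76 + 1 = 47/19 ≈ 2.474 bits/symbol.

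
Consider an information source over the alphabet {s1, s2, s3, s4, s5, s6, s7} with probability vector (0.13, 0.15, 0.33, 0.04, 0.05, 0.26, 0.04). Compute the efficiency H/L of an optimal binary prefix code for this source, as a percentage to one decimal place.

97.7%

Entropy H = −Σ p log₂ p ≈ 2.4139 bits.
Huffman merges: 1/25+1/25→2/25; 1/20+2/25→13/100; 13/100+13/100→13/50; 3/20+13/50→41/100; 13/50+33/100→59/100; 41/100+59/100→1. L = 247/100 ≈ 2.4700.
Efficiency = H/L = 2.4139/2.4700 = 97.7%.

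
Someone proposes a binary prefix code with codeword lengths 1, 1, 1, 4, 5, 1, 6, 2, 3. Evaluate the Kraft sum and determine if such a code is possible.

2.484375; no

With common denominator 2^6 = 64: Σ 2^(−ℓᵢ) = 32/64 + 32/64 + 32/64 + 4/64 + 2/64 + 32/64 + 1/64 + 16/64 + 8/64 = 159/64 = 2.484375.
Kraft's inequality requires Σ ≤ 1; here Σ = 2.484375 > 1, so no such prefix code exists.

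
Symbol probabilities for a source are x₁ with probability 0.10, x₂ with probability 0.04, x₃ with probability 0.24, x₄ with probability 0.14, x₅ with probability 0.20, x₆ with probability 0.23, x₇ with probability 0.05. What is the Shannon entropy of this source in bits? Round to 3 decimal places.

2.577 bits

H = −Σ pᵢ log₂ pᵢ.
−0.10·log₂(0.10) = 0.3322
−0.04·log₂(0.04) = 0.1858
−0.24·log₂(0.24) = 0.4941
−0.14·log₂(0.14) = 0.3971
−0.20·log₂(0.20) = 0.4644
−0.23·log₂(0.23) = 0.4877
−0.05·log₂(0.05) = 0.2161
Sum ≈ 2.5773 → 2.577 bits.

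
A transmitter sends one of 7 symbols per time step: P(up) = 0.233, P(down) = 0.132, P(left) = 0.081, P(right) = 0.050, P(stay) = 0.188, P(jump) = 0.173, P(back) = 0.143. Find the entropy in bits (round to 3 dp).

H = −Σ pᵢ log₂ pᵢ.
−0.233·log₂(0.233) = 0.4897
−0.132·log₂(0.132) = 0.3856
−0.081·log₂(0.081) = 0.2937
−0.050·log₂(0.050) = 0.2161
−0.188·log₂(0.188) = 0.4533
−0.173·log₂(0.173) = 0.4379
−0.143·log₂(0.143) = 0.4012
Sum ≈ 2.6775 → 2.678 bits.

2.678 bits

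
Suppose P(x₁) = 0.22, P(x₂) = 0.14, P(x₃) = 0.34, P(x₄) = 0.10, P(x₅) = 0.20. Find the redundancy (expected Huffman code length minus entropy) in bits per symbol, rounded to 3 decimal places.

Entropy H = −Σ p log₂ p ≈ 2.2034 bits.
Huffman merges: 1/10+7/50→6/25; 1/5+11/50→21/50; 6/25+17/50→29/50; 21/50+29/50→1. L = 56/25 ≈ 2.2400.
L − H = 2.2400 − 2.2034 = 0.037 bits.

0.037 bits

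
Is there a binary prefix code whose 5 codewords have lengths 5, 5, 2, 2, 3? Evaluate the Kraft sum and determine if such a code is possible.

With common denominator 2^5 = 32: Σ 2^(−ℓᵢ) = 1/32 + 1/32 + 8/32 + 8/32 + 4/32 = 22/32 = 0.6875.
Kraft's inequality requires Σ ≤ 1; here Σ = 0.6875 ≤ 1, so such a prefix code exists.

0.6875; yes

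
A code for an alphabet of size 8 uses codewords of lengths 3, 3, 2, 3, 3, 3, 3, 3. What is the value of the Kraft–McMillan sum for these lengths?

1.125

With common denominator 2^3 = 8: Σ 2^(−ℓᵢ) = 1/8 + 1/8 + 2/8 + 1/8 + 1/8 + 1/8 + 1/8 + 1/8 = 9/8 = 1.125.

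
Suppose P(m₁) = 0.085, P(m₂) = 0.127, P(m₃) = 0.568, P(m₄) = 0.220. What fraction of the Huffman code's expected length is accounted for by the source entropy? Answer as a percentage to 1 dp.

Entropy H = −Σ p log₂ p ≈ 1.6245 bits.
Huffman merges: 17/200+127/1000→53/250; 53/250+11/50→54/125; 54/125+71/125→1. L = 411/250 ≈ 1.6440.
Efficiency = H/L = 1.6245/1.6440 = 98.8%.

98.8%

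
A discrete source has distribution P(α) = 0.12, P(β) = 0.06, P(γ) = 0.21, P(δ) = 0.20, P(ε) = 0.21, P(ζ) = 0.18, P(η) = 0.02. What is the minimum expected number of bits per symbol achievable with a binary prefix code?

Repeatedly combine the two least-probable nodes; the expected code length is the sum of the merged weights.
merge 1/50 + 3/50 → 2/25
merge 2/25 + 3/25 → 1/5
merge 9/50 + 1/5 → 19/50
merge 1/5 + 21/100 → 41/100
merge 21/100 + 19/50 → 59/100
merge 41/100 + 59/100 → 1
L = 2/25 + 1/5 + 19/50 + 41/100 + 59/100 + 1 = 133/50 = 2.66 bits/symbol.

2.66 bits/symbol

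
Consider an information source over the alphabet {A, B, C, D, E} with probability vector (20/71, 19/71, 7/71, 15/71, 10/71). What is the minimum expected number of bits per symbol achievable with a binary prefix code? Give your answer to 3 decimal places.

2.239 bits/symbol

Repeatedly combine the two least-probable nodes; the expected code length is the sum of the merged weights.
merge 7/71 + 10/71 → 17/71
merge 15/71 + 17/71 → 32/71
merge 19/71 + 20/71 → 39/71
merge 32/71 + 39/71 → 1
L = 17/71 + 32/71 + 39/71 + 1 = 159/71 ≈ 2.239 bits/symbol.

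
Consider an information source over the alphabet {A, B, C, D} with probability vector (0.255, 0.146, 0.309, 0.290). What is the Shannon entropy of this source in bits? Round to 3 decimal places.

H = −Σ pᵢ log₂ pᵢ.
−0.255·log₂(0.255) = 0.5027
−0.146·log₂(0.146) = 0.4053
−0.309·log₂(0.309) = 0.5235
−0.290·log₂(0.290) = 0.5179
Sum ≈ 1.9495 → 1.949 bits.

1.949 bits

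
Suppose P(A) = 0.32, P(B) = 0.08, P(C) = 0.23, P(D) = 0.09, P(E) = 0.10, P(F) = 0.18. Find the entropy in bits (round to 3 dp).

H = −Σ pᵢ log₂ pᵢ.
−0.32·log₂(0.32) = 0.5260
−0.08·log₂(0.08) = 0.2915
−0.23·log₂(0.23) = 0.4877
−0.09·log₂(0.09) = 0.3127
−0.10·log₂(0.10) = 0.3322
−0.18·log₂(0.18) = 0.4453
Sum ≈ 2.3954 → 2.395 bits.

2.395 bits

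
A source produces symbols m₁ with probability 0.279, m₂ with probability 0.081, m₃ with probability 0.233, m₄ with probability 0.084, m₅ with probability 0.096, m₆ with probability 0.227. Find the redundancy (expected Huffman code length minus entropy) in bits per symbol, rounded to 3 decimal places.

Entropy H = −Σ p log₂ p ≈ 2.4075 bits.
Huffman merges: 81/1000+21/250→33/200; 12/125+33/200→261/1000; 227/1000+233/1000→23/50; 261/1000+279/1000→27/50; 23/50+27/50→1. L = 1213/500 ≈ 2.4260.
L − H = 2.4260 − 2.4075 = 0.018 bits.

0.018 bits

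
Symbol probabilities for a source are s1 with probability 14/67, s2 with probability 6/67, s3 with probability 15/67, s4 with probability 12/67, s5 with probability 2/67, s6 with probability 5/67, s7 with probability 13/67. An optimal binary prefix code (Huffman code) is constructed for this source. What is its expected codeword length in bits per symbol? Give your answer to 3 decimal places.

Repeatedly combine the two least-probable nodes; the expected code length is the sum of the merged weights.
merge 2/67 + 5/67 → 7/67
merge 6/67 + 7/67 → 13/67
merge 12/67 + 13/67 → 25/67
merge 13/67 + 14/67 → 27/67
merge 15/67 + 25/67 → 40/67
merge 27/67 + 40/67 → 1
L = 7/67 + 13/67 + 25/67 + 27/67 + 40/67 + 1 = 179/67 ≈ 2.672 bits/symbol.

2.672 bits/symbol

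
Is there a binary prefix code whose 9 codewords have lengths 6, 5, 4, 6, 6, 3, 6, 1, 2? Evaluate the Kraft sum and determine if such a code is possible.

1.03125; no

With common denominator 2^6 = 64: Σ 2^(−ℓᵢ) = 1/64 + 2/64 + 4/64 + 1/64 + 1/64 + 8/64 + 1/64 + 32/64 + 16/64 = 66/64 = 1.03125.
Kraft's inequality requires Σ ≤ 1; here Σ = 1.03125 > 1, so no such prefix code exists.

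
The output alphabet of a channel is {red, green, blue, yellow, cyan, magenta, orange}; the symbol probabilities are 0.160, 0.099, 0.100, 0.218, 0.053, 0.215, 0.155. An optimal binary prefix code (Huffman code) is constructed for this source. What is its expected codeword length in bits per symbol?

2.719 bits/symbol

Repeatedly combine the two least-probable nodes; the expected code length is the sum of the merged weights.
merge 53/1000 + 99/1000 → 19/125
merge 1/10 + 19/125 → 63/250
merge 31/200 + 4/25 → 63/200
merge 43/200 + 109/500 → 433/1000
merge 63/250 + 63/200 → 567/1000
merge 433/1000 + 567/1000 → 1
L = 19/125 + 63/250 + 63/200 + 433/1000 + 567/1000 + 1 = 2719/1000 = 2.719 bits/symbol.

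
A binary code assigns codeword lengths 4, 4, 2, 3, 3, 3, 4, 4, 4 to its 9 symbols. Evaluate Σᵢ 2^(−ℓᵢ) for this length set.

0.9375

With common denominator 2^4 = 16: Σ 2^(−ℓᵢ) = 1/16 + 1/16 + 4/16 + 2/16 + 2/16 + 2/16 + 1/16 + 1/16 + 1/16 = 15/16 = 0.9375.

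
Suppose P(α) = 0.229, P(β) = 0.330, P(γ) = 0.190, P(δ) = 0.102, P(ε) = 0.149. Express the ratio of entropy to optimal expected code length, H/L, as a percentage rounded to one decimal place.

Entropy H = −Σ p log₂ p ≈ 2.2152 bits.
Huffman merges: 51/500+149/1000→251/1000; 19/100+229/1000→419/1000; 251/1000+33/100→581/1000; 419/1000+581/1000→1. L = 2251/1000 ≈ 2.2510.
Efficiency = H/L = 2.2152/2.2510 = 98.4%.

98.4%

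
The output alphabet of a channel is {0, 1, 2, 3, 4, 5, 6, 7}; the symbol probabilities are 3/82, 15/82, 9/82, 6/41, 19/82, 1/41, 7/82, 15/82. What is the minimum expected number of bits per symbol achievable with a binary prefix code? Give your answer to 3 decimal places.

Repeatedly combine the two least-probable nodes; the expected code length is the sum of the merged weights.
merge 1/41 + 3/82 → 5/82
merge 5/82 + 7/82 → 6/41
merge 9/82 + 6/41 → 21/82
merge 6/41 + 15/82 → 27/82
merge 15/82 + 19/82 → 17/41
merge 21/82 + 27/82 → 24/41
merge 17/41 + 24/41 → 1
L = 5/82 + 6/41 + 21/82 + 27/82 + 17/41 + 24/41 + 1 = 229/82 ≈ 2.793 bits/symbol.

2.793 bits/symbol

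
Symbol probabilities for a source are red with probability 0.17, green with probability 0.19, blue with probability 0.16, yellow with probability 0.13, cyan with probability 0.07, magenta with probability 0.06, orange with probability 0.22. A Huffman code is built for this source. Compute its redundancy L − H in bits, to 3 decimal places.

0.032 bits

Entropy H = −Σ p log₂ p ≈ 2.6881 bits.
Huffman merges: 3/50+7/100→13/100; 13/100+13/100→13/50; 4/25+17/100→33/100; 19/100+11/50→41/100; 13/50+33/100→59/100; 41/100+59/100→1. L = 68/25 ≈ 2.7200.
L − H = 2.7200 − 2.6881 = 0.032 bits.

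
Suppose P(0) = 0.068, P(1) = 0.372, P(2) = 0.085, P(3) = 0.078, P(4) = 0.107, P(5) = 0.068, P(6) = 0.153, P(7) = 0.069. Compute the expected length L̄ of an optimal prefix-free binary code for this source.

Repeatedly combine the two least-probable nodes; the expected code length is the sum of the merged weights.
merge 17/250 + 17/250 → 17/125
merge 69/1000 + 39/500 → 147/1000
merge 17/200 + 107/1000 → 24/125
merge 17/125 + 147/1000 → 283/1000
merge 153/1000 + 24/125 → 69/200
merge 283/1000 + 69/200 → 157/250
merge 93/250 + 157/250 → 1
L = 17/125 + 147/1000 + 24/125 + 283/1000 + 69/200 + 157/250 + 1 = 2731/1000 = 2.731 bits/symbol.

2.731 bits/symbol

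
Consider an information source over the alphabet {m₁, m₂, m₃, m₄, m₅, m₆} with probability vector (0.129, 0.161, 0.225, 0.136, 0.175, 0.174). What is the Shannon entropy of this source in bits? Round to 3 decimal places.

2.560 bits

H = −Σ pᵢ log₂ pᵢ.
−0.129·log₂(0.129) = 0.3811
−0.161·log₂(0.161) = 0.4242
−0.225·log₂(0.225) = 0.4842
−0.136·log₂(0.136) = 0.3915
−0.175·log₂(0.175) = 0.4401
−0.174·log₂(0.174) = 0.4390
Sum ≈ 2.5600 → 2.560 bits.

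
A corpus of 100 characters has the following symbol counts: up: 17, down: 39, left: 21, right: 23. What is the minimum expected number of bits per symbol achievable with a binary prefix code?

Probabilities are the counts divided by 100.
Repeatedly combine the two least-probable nodes; the expected code length is the sum of the merged weights.
merge 17/100 + 21/100 → 19/50
merge 23/100 + 19/50 → 61/100
merge 39/100 + 61/100 → 1
L = 19/50 + 61/100 + 1 = 199/100 = 1.99 bits/symbol.

1.99 bits/symbol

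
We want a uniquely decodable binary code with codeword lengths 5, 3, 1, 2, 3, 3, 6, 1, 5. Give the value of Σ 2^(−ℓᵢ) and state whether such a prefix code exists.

1.703125; no

With common denominator 2^6 = 64: Σ 2^(−ℓᵢ) = 2/64 + 8/64 + 32/64 + 16/64 + 8/64 + 8/64 + 1/64 + 32/64 + 2/64 = 109/64 = 1.703125.
Kraft's inequality requires Σ ≤ 1; here Σ = 1.703125 > 1, so no such prefix code exists.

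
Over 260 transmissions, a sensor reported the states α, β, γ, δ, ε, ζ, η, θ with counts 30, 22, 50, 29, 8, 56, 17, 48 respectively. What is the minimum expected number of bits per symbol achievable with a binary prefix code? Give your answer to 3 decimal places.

2.869 bits/symbol

Probabilities are the counts divided by 260.
Repeatedly combine the two least-probable nodes; the expected code length is the sum of the merged weights.
merge 2/65 + 17/260 → 5/52
merge 11/130 + 5/52 → 47/260
merge 29/260 + 3/26 → 59/260
merge 47/260 + 12/65 → 19/52
merge 5/26 + 14/65 → 53/130
merge 59/260 + 19/52 → 77/130
merge 53/130 + 77/130 → 1
L = 5/52 + 47/260 + 59/260 + 19/52 + 53/130 + 77/130 + 1 = 373/130 ≈ 2.869 bits/symbol.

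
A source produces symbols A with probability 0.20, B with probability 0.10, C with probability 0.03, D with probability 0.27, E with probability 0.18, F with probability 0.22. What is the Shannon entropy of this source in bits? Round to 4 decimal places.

H = −Σ pᵢ log₂ pᵢ.
−0.20·log₂(0.20) = 0.4644
−0.10·log₂(0.10) = 0.3322
−0.03·log₂(0.03) = 0.1518
−0.27·log₂(0.27) = 0.5100
−0.18·log₂(0.18) = 0.4453
−0.22·log₂(0.22) = 0.4806
Sum ≈ 2.3842 → 2.3842 bits.

2.3842 bits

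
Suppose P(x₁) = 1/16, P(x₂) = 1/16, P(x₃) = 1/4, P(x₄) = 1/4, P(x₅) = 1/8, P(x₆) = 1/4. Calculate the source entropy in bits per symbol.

2.375 bits

Each probability is a power of 1/2, so log₂(1/p) is an integer.
H = Σ p·log₂(1/p) = 1/16·4 + 1/16·4 + 1/4·2 + 1/4·2 + 1/8·3 + 1/4·2 = 2.375 bits.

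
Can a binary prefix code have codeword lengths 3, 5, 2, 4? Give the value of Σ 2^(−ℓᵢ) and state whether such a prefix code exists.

With common denominator 2^5 = 32: Σ 2^(−ℓᵢ) = 4/32 + 1/32 + 8/32 + 2/32 = 15/32 = 0.46875.
Kraft's inequality requires Σ ≤ 1; here Σ = 0.46875 ≤ 1, so such a prefix code exists.

0.46875; yes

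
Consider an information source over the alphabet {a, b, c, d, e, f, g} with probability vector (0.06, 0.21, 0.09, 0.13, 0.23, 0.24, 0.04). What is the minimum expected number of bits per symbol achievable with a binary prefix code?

Repeatedly combine the two least-probable nodes; the expected code length is the sum of the merged weights.
merge 1/25 + 3/50 → 1/10
merge 9/100 + 1/10 → 19/100
merge 13/100 + 19/100 → 8/25
merge 21/100 + 23/100 → 11/25
merge 6/25 + 8/25 → 14/25
merge 11/25 + 14/25 → 1
L = 1/10 + 19/100 + 8/25 + 11/25 + 14/25 + 1 = 261/100 = 2.61 bits/symbol.

2.61 bits/symbol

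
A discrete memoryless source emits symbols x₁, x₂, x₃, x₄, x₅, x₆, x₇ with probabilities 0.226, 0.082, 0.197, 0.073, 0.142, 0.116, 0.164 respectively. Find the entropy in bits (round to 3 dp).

H = −Σ pᵢ log₂ pᵢ.
−0.226·log₂(0.226) = 0.4849
−0.082·log₂(0.082) = 0.2959
−0.197·log₂(0.197) = 0.4617
−0.073·log₂(0.073) = 0.2756
−0.142·log₂(0.142) = 0.3999
−0.116·log₂(0.116) = 0.3605
−0.164·log₂(0.164) = 0.4278
Sum ≈ 2.7063 → 2.706 bits.

2.706 bits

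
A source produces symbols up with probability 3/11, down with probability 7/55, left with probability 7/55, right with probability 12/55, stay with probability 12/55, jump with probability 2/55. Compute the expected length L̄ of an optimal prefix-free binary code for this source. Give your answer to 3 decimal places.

2.455 bits/symbol

Repeatedly combine the two least-probable nodes; the expected code length is the sum of the merged weights.
merge 2/55 + 7/55 → 9/55
merge 7/55 + 9/55 → 16/55
merge 12/55 + 12/55 → 24/55
merge 3/11 + 16/55 → 31/55
merge 24/55 + 31/55 → 1
L = 9/55 + 16/55 + 24/55 + 31/55 + 1 = 27/11 ≈ 2.455 bits/symbol.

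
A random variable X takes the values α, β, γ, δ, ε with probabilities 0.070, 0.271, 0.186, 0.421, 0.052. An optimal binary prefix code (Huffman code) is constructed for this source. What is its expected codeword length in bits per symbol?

2.009 bits/symbol

Repeatedly combine the two least-probable nodes; the expected code length is the sum of the merged weights.
merge 13/250 + 7/100 → 61/500
merge 61/500 + 93/500 → 77/250
merge 271/1000 + 77/250 → 579/1000
merge 421/1000 + 579/1000 → 1
L = 61/500 + 77/250 + 579/1000 + 1 = 2009/1000 = 2.009 bits/symbol.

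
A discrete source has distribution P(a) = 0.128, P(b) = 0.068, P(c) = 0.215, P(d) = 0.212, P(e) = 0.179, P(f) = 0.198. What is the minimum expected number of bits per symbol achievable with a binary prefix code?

Repeatedly combine the two least-probable nodes; the expected code length is the sum of the merged weights.
merge 17/250 + 16/125 → 49/250
merge 179/1000 + 49/250 → 3/8
merge 99/500 + 53/250 → 41/100
merge 43/200 + 3/8 → 59/100
merge 41/100 + 59/100 → 1
L = 49/250 + 3/8 + 41/100 + 59/100 + 1 = 2571/1000 = 2.571 bits/symbol.

2.571 bits/symbol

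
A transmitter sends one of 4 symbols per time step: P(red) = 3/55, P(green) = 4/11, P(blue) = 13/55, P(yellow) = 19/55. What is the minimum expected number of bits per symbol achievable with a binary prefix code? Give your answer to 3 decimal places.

Repeatedly combine the two least-probable nodes; the expected code length is the sum of the merged weights.
merge 3/55 + 13/55 → 16/55
merge 16/55 + 19/55 → 7/11
merge 4/11 + 7/11 → 1
L = 16/55 + 7/11 + 1 = 106/55 ≈ 1.927 bits/symbol.

1.927 bits/symbol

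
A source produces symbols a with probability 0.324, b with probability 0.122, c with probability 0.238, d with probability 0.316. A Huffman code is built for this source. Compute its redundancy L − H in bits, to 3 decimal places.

0.085 bits

Entropy H = −Σ p log₂ p ≈ 1.9152 bits.
Huffman merges: 61/500+119/500→9/25; 79/250+81/250→16/25; 9/25+16/25→1. L = 2 ≈ 2.0000.
L − H = 2.0000 − 1.9152 = 0.085 bits.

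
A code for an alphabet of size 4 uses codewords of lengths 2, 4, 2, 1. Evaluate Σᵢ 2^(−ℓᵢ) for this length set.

1.0625

With common denominator 2^4 = 16: Σ 2^(−ℓᵢ) = 4/16 + 1/16 + 4/16 + 8/16 = 17/16 = 1.0625.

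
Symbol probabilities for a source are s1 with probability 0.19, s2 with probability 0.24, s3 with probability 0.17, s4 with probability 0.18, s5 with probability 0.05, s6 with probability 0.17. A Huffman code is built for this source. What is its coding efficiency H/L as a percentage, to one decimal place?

96.5%

Entropy H = −Σ p log₂ p ≈ 2.4799 bits.
Huffman merges: 1/20+17/100→11/50; 17/100+9/50→7/20; 19/100+11/50→41/100; 6/25+7/20→59/100; 41/100+59/100→1. L = 257/100 ≈ 2.5700.
Efficiency = H/L = 2.4799/2.5700 = 96.5%.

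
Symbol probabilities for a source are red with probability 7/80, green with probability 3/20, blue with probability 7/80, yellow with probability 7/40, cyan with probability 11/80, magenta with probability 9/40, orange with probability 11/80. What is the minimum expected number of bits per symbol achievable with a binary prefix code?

Repeatedly combine the two least-probable nodes; the expected code length is the sum of the merged weights.
merge 7/80 + 7/80 → 7/40
merge 11/80 + 11/80 → 11/40
merge 3/20 + 7/40 → 13/40
merge 7/40 + 9/40 → 2/5
merge 11/40 + 13/40 → 3/5
merge 2/5 + 3/5 → 1
L = 7/40 + 11/40 + 13/40 + 2/5 + 3/5 + 1 = 111/40 = 2.775 bits/symbol.

2.775 bits/symbol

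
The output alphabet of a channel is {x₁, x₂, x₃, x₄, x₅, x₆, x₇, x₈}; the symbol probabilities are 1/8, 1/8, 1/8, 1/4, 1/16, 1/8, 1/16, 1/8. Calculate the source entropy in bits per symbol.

2.875 bits

Each probability is a power of 1/2, so log₂(1/p) is an integer.
H = Σ p·log₂(1/p) = 1/8·3 + 1/8·3 + 1/8·3 + 1/4·2 + 1/16·4 + 1/8·3 + 1/16·4 + 1/8·3 = 2.875 bits.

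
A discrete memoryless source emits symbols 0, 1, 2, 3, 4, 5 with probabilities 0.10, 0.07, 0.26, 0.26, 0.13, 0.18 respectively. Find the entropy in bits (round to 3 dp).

2.439 bits

H = −Σ pᵢ log₂ pᵢ.
−0.10·log₂(0.10) = 0.3322
−0.07·log₂(0.07) = 0.2686
−0.26·log₂(0.26) = 0.5053
−0.26·log₂(0.26) = 0.5053
−0.13·log₂(0.13) = 0.3826
−0.18·log₂(0.18) = 0.4453
Sum ≈ 2.4393 → 2.439 bits.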